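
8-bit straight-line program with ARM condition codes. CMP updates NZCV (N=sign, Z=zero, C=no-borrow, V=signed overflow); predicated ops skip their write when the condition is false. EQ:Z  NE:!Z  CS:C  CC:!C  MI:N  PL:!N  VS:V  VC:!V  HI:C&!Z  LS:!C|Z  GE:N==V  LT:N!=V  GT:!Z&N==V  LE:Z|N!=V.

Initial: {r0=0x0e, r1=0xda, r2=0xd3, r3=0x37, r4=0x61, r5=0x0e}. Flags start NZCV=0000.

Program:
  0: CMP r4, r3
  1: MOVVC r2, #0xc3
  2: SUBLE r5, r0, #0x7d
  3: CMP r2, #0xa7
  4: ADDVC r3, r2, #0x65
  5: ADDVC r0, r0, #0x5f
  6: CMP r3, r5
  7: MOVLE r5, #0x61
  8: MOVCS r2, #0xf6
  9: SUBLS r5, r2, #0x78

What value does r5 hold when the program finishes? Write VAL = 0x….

VAL = 0x0e

0: ✓ CMP  NZCV=0010
1: ✓ MOVVC  r2←0xc3
2: · SUBLE
3: ✓ CMP  NZCV=0010
4: ✓ ADDVC  r3←0x28
5: ✓ ADDVC  r0←0x6d
6: ✓ CMP  NZCV=0010
7: · MOVLE
8: ✓ MOVCS  r2←0xf6
9: · SUBLS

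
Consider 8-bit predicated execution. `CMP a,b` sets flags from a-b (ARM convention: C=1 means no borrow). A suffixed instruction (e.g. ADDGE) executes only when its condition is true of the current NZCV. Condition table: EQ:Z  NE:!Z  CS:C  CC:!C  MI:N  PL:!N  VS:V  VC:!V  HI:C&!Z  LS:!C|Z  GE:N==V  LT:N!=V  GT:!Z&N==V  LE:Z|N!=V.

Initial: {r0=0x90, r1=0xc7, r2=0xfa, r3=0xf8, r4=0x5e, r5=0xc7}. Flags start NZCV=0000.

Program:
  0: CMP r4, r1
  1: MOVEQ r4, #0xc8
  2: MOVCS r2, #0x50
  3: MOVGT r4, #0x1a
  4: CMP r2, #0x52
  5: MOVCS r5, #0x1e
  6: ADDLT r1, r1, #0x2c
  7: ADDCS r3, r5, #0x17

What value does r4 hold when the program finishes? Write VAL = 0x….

[0] flags=1001 → (cmp)
[1] flags=1001 EQ?F → skip
[2] flags=1001 CS?F → skip
[3] flags=1001 GT?T → r4=0x1a
[4] flags=1010 → (cmp)
[5] flags=1010 CS?T → r5=0x1e
[6] flags=1010 LT?T → r1=0xf3
[7] flags=1010 CS?T → r3=0x35

VAL = 0x1a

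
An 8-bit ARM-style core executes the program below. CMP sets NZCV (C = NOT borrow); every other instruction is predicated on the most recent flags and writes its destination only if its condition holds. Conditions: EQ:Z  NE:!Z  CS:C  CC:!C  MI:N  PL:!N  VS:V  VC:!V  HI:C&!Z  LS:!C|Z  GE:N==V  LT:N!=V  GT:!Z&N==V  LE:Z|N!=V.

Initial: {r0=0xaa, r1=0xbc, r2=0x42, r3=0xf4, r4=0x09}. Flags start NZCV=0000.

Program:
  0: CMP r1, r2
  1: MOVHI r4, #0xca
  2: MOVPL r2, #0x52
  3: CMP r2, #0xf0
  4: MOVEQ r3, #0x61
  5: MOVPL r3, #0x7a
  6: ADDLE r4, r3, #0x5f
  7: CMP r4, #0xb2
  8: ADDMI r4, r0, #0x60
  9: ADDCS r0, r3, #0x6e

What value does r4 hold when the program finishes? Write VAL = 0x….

0: ✓ CMP  NZCV=0011
1: ✓ MOVHI  r4←0xca
2: ✓ MOVPL  r2←0x52
3: ✓ CMP  NZCV=0000
4: · MOVEQ
5: ✓ MOVPL  r3←0x7a
6: · ADDLE
7: ✓ CMP  NZCV=0010
8: · ADDMI
9: ✓ ADDCS  r0←0xe8

VAL = 0xca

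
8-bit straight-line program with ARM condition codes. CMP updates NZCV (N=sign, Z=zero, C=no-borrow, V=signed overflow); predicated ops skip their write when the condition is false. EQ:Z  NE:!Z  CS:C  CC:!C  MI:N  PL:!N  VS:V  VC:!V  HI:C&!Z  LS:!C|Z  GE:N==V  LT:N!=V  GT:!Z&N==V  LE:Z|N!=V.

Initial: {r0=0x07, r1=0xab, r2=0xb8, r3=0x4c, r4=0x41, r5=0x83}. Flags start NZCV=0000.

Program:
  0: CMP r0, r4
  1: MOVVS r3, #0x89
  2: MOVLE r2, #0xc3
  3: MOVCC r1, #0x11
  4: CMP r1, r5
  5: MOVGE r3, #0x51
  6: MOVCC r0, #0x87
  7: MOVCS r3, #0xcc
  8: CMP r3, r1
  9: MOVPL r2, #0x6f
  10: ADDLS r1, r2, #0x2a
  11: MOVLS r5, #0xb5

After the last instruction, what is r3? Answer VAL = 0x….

VAL = 0x51

[0] flags=1000 → (cmp)
[1] flags=1000 VS?F → skip
[2] flags=1000 LE?T → r2=0xc3
[3] flags=1000 CC?T → r1=0x11
[4] flags=1001 → (cmp)
[5] flags=1001 GE?T → r3=0x51
[6] flags=1001 CC?T → r0=0x87
[7] flags=1001 CS?F → skip
[8] flags=0010 → (cmp)
[9] flags=0010 PL?T → r2=0x6f
[10] flags=0010 LS?F → skip
[11] flags=0010 LS?F → skip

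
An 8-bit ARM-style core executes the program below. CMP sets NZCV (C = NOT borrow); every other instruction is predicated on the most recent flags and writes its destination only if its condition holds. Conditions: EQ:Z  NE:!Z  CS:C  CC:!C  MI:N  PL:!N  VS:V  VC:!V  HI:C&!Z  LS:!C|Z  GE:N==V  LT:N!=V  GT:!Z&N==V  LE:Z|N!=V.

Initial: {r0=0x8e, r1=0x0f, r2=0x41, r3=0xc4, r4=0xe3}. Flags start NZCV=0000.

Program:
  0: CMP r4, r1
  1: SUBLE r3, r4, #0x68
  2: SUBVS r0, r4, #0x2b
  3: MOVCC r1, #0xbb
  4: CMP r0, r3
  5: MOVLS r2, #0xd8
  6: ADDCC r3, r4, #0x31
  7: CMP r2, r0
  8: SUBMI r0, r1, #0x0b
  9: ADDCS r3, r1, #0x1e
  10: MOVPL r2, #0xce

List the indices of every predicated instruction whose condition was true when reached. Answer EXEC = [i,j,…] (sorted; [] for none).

EXEC = [1,8]

[0] flags=1010 → (cmp)
[1] flags=1010 LE?T → r3=0x7b
[2] flags=1010 VS?F → skip
[3] flags=1010 CC?F → skip
[4] flags=0011 → (cmp)
[5] flags=0011 LS?F → skip
[6] flags=0011 CC?F → skip
[7] flags=1001 → (cmp)
[8] flags=1001 MI?T → r0=0x04
[9] flags=1001 CS?F → skip
[10] flags=1001 PL?F → skip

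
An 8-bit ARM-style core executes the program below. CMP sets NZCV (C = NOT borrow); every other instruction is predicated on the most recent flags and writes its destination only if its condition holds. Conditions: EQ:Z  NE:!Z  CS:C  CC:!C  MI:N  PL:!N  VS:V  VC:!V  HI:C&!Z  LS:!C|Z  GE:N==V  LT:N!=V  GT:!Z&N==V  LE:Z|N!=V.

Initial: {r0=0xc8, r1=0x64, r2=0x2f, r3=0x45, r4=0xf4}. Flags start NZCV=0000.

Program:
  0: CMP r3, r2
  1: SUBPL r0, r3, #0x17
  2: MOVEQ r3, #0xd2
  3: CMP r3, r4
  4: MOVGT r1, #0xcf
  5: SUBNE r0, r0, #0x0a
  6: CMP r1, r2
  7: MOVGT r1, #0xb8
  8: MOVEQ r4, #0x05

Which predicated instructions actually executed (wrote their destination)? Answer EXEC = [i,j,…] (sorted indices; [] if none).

EXEC = [1,4,5]

0: ✓ CMP  NZCV=0010
1: ✓ SUBPL  r0←0x2e
2: · MOVEQ
3: ✓ CMP  NZCV=0000
4: ✓ MOVGT  r1←0xcf
5: ✓ SUBNE  r0←0x24
6: ✓ CMP  NZCV=1010
7: · MOVGT
8: · MOVEQ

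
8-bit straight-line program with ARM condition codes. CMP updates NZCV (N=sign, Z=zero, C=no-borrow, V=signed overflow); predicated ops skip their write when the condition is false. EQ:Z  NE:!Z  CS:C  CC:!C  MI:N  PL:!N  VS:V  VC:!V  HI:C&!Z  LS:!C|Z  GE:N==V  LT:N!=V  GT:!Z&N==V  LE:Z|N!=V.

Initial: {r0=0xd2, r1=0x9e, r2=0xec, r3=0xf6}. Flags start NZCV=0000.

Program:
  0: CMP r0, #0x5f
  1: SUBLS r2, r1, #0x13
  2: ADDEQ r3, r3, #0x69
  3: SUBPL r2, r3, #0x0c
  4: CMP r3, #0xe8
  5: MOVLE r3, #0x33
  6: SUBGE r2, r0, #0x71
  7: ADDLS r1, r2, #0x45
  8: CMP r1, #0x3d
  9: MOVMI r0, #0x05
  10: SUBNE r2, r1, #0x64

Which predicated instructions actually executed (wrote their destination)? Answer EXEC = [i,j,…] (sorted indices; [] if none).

0: ✓ CMP  NZCV=0011
1: · SUBLS
2: · ADDEQ
3: ✓ SUBPL  r2←0xea
4: ✓ CMP  NZCV=0010
5: · MOVLE
6: ✓ SUBGE  r2←0x61
7: · ADDLS
8: ✓ CMP  NZCV=0011
9: · MOVMI
10: ✓ SUBNE  r2←0x3a

EXEC = [3,6,10]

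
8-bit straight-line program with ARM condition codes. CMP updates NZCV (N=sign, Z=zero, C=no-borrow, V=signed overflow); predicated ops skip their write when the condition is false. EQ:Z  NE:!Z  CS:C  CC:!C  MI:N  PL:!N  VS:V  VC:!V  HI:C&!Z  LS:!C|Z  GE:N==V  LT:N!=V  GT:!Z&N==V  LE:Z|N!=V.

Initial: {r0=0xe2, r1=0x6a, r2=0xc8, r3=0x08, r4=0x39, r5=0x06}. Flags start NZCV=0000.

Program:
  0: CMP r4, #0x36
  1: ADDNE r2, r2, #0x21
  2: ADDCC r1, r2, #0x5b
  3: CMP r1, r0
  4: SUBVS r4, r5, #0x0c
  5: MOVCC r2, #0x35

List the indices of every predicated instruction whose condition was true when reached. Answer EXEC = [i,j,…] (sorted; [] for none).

EXEC = [1,4,5]

0: ✓ CMP  NZCV=0010
1: ✓ ADDNE  r2←0xe9
2: · ADDCC
3: ✓ CMP  NZCV=1001
4: ✓ SUBVS  r4←0xfa
5: ✓ MOVCC  r2←0x35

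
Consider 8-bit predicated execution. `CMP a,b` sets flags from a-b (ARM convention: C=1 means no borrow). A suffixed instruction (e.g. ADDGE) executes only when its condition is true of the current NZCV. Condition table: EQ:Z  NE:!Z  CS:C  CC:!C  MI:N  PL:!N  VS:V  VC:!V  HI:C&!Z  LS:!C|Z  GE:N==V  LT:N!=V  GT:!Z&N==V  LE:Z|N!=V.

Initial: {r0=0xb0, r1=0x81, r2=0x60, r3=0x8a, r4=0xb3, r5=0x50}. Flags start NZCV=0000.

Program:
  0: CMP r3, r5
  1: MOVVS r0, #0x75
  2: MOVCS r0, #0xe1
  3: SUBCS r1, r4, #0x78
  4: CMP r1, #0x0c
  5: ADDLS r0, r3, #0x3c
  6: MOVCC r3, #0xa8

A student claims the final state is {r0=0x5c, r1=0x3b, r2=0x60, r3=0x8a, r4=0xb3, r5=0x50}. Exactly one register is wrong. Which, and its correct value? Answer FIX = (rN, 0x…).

0: ✓ CMP  NZCV=0011
1: ✓ MOVVS  r0←0x75
2: ✓ MOVCS  r0←0xe1
3: ✓ SUBCS  r1←0x3b
4: ✓ CMP  NZCV=0010
5: · ADDLS
6: · MOVCC

FIX = (r0, 0xe1)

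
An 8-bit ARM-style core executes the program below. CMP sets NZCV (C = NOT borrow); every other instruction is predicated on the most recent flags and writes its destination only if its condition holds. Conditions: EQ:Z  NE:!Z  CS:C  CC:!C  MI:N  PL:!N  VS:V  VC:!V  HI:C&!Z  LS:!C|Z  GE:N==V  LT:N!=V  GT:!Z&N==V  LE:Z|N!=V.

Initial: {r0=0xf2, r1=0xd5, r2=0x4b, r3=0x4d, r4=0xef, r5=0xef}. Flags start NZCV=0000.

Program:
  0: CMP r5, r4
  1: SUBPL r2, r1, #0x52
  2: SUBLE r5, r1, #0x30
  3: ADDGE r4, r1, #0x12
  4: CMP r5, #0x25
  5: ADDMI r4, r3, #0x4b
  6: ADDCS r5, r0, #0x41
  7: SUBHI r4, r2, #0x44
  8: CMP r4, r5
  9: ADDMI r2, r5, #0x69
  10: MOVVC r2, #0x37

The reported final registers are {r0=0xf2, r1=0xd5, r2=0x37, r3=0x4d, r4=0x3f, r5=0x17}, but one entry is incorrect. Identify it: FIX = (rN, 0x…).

0: ✓ CMP  NZCV=0110
1: ✓ SUBPL  r2←0x83
2: ✓ SUBLE  r5←0xa5
3: ✓ ADDGE  r4←0xe7
4: ✓ CMP  NZCV=1010
5: ✓ ADDMI  r4←0x98
6: ✓ ADDCS  r5←0x33
7: ✓ SUBHI  r4←0x3f
8: ✓ CMP  NZCV=0010
9: · ADDMI
10: ✓ MOVVC  r2←0x37

FIX = (r5, 0x33)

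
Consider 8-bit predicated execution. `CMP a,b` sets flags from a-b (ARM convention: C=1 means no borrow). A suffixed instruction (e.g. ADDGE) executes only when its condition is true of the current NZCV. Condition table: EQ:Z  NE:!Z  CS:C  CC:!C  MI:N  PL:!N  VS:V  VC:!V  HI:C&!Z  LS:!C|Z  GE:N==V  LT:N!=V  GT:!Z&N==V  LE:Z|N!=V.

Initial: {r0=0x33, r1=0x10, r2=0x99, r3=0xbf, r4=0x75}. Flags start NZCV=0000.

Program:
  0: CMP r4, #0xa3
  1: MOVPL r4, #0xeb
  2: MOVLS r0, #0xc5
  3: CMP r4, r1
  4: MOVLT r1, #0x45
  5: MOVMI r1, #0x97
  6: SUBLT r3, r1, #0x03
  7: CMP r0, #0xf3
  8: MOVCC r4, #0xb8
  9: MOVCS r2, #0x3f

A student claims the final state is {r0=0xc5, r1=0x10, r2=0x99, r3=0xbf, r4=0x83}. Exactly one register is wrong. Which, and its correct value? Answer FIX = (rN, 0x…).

[0] flags=1001 → (cmp)
[1] flags=1001 PL?F → skip
[2] flags=1001 LS?T → r0=0xc5
[3] flags=0010 → (cmp)
[4] flags=0010 LT?F → skip
[5] flags=0010 MI?F → skip
[6] flags=0010 LT?F → skip
[7] flags=1000 → (cmp)
[8] flags=1000 CC?T → r4=0xb8
[9] flags=1000 CS?F → skip

FIX = (r4, 0xb8)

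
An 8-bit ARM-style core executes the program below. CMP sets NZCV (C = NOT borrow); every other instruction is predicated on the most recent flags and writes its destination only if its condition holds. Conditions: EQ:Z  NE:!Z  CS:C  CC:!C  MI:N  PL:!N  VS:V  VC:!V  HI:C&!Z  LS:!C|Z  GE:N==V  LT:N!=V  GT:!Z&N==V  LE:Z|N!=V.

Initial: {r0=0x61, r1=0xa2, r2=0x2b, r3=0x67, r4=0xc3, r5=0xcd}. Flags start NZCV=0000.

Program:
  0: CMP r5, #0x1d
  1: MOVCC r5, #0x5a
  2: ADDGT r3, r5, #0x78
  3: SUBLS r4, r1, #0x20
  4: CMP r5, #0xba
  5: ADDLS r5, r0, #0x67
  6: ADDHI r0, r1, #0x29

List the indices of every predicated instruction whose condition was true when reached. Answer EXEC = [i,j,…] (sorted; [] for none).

EXEC = [6]

0: ✓ CMP  NZCV=1010
1: · MOVCC
2: · ADDGT
3: · SUBLS
4: ✓ CMP  NZCV=0010
5: · ADDLS
6: ✓ ADDHI  r0←0xcb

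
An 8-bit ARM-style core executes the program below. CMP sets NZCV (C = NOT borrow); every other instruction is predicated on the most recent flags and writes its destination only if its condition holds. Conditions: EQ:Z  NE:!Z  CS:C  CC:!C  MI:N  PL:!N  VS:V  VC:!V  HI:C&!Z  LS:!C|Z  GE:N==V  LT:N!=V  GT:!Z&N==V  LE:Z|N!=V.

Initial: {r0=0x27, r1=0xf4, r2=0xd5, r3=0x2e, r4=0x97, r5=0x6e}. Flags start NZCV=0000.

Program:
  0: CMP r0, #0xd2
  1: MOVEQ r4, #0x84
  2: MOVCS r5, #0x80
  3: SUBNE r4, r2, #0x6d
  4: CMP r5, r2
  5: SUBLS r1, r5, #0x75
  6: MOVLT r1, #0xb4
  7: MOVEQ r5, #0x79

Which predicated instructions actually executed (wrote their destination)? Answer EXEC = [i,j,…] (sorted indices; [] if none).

EXEC = [3,5]

[0] flags=0000 → (cmp)
[1] flags=0000 EQ?F → skip
[2] flags=0000 CS?F → skip
[3] flags=0000 NE?T → r4=0x68
[4] flags=1001 → (cmp)
[5] flags=1001 LS?T → r1=0xf9
[6] flags=1001 LT?F → skip
[7] flags=1001 EQ?F → skip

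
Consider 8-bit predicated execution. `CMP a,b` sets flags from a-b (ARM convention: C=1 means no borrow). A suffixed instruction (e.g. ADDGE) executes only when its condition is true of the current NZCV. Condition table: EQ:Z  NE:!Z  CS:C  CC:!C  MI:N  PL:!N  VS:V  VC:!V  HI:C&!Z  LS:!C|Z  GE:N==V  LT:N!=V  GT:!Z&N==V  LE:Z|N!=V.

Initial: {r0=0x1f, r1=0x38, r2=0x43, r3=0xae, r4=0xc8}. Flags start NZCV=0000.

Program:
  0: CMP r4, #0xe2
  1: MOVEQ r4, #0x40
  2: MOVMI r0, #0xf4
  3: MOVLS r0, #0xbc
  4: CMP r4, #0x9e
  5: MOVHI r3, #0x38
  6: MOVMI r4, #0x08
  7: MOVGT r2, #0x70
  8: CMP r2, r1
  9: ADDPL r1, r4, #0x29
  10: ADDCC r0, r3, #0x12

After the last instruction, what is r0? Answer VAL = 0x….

[0] flags=1000 → (cmp)
[1] flags=1000 EQ?F → skip
[2] flags=1000 MI?T → r0=0xf4
[3] flags=1000 LS?T → r0=0xbc
[4] flags=0010 → (cmp)
[5] flags=0010 HI?T → r3=0x38
[6] flags=0010 MI?F → skip
[7] flags=0010 GT?T → r2=0x70
[8] flags=0010 → (cmp)
[9] flags=0010 PL?T → r1=0xf1
[10] flags=0010 CC?F → skip

VAL = 0xbc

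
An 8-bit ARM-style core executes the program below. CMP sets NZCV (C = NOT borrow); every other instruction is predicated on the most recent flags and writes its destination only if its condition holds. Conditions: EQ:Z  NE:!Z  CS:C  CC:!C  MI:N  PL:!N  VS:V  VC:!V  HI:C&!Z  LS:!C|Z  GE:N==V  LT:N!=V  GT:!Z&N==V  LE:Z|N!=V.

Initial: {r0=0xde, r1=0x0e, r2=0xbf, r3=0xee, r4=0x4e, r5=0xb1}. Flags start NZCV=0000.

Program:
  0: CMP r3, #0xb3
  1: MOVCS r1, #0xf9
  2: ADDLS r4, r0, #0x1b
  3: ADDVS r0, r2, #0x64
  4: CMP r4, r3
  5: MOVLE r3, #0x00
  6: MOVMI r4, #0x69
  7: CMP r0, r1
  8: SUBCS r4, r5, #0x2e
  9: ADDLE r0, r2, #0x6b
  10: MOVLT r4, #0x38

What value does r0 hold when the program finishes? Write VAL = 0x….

VAL = 0x2a

[0] flags=0010 → (cmp)
[1] flags=0010 CS?T → r1=0xf9
[2] flags=0010 LS?F → skip
[3] flags=0010 VS?F → skip
[4] flags=0000 → (cmp)
[5] flags=0000 LE?F → skip
[6] flags=0000 MI?F → skip
[7] flags=1000 → (cmp)
[8] flags=1000 CS?F → skip
[9] flags=1000 LE?T → r0=0x2a
[10] flags=1000 LT?T → r4=0x38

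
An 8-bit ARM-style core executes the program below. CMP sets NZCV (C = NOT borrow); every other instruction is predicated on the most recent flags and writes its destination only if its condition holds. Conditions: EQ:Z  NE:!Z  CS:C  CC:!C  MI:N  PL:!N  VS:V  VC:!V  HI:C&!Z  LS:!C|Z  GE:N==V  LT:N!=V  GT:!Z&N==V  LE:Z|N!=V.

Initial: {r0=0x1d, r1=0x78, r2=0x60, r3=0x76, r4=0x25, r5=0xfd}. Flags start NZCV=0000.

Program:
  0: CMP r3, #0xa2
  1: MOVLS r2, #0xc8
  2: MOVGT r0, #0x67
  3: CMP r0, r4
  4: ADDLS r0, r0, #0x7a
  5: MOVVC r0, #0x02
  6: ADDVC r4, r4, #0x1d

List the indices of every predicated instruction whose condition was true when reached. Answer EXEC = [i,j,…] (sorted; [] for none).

0: ✓ CMP  NZCV=1001
1: ✓ MOVLS  r2←0xc8
2: ✓ MOVGT  r0←0x67
3: ✓ CMP  NZCV=0010
4: · ADDLS
5: ✓ MOVVC  r0←0x02
6: ✓ ADDVC  r4←0x42

EXEC = [1,2,5,6]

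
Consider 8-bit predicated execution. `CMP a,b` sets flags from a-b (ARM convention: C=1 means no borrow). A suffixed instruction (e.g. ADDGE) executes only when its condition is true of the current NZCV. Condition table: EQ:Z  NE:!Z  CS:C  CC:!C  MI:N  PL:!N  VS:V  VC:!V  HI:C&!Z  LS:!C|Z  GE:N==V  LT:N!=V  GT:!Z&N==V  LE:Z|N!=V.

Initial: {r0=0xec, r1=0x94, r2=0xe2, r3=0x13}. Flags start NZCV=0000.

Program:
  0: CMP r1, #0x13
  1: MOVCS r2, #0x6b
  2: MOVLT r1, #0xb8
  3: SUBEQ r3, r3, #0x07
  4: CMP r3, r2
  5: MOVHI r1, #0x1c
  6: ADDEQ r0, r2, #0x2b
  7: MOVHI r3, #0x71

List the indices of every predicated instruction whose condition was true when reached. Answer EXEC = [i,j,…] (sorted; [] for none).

EXEC = [1,2]

0: ✓ CMP  NZCV=1010
1: ✓ MOVCS  r2←0x6b
2: ✓ MOVLT  r1←0xb8
3: · SUBEQ
4: ✓ CMP  NZCV=1000
5: · MOVHI
6: · ADDEQ
7: · MOVHI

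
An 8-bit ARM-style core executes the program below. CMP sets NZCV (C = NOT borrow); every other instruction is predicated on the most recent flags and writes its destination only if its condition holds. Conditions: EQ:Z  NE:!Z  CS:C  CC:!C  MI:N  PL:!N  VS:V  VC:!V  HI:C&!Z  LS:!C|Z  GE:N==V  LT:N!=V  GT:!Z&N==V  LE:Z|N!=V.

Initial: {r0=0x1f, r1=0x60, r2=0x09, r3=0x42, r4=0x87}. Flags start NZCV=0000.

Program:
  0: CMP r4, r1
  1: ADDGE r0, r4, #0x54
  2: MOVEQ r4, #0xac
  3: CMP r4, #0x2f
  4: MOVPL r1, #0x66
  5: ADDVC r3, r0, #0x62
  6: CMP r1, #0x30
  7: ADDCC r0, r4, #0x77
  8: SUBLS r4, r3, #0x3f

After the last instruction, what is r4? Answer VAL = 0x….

VAL = 0x87

0: ✓ CMP  NZCV=0011
1: · ADDGE
2: · MOVEQ
3: ✓ CMP  NZCV=0011
4: ✓ MOVPL  r1←0x66
5: · ADDVC
6: ✓ CMP  NZCV=0010
7: · ADDCC
8: · SUBLS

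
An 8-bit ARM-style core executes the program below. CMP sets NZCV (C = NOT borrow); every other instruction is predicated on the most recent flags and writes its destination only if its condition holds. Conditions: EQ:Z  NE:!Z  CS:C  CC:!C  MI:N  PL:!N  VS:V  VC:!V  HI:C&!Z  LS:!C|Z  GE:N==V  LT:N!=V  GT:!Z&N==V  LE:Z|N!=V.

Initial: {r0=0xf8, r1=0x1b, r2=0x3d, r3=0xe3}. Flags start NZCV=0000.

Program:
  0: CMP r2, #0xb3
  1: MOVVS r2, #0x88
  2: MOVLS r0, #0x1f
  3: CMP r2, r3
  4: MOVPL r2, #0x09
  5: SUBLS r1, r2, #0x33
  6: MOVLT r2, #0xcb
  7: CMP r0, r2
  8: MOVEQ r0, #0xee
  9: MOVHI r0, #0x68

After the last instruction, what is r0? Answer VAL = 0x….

[0] flags=1001 → (cmp)
[1] flags=1001 VS?T → r2=0x88
[2] flags=1001 LS?T → r0=0x1f
[3] flags=1000 → (cmp)
[4] flags=1000 PL?F → skip
[5] flags=1000 LS?T → r1=0x55
[6] flags=1000 LT?T → r2=0xcb
[7] flags=0000 → (cmp)
[8] flags=0000 EQ?F → skip
[9] flags=0000 HI?F → skip

VAL = 0x1f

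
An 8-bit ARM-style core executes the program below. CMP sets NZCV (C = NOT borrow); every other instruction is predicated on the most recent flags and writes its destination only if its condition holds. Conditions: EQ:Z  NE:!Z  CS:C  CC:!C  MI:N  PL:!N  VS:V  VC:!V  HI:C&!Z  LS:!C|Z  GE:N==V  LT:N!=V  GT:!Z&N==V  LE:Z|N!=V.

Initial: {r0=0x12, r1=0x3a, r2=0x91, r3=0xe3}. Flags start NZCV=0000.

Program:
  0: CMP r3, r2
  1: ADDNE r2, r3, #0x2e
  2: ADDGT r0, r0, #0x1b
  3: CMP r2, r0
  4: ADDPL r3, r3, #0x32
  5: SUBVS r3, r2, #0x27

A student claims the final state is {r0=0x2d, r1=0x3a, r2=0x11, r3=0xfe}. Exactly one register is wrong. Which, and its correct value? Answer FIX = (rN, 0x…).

FIX = (r3, 0xe3)

[0] flags=0010 → (cmp)
[1] flags=0010 NE?T → r2=0x11
[2] flags=0010 GT?T → r0=0x2d
[3] flags=1000 → (cmp)
[4] flags=1000 PL?F → skip
[5] flags=1000 VS?F → skip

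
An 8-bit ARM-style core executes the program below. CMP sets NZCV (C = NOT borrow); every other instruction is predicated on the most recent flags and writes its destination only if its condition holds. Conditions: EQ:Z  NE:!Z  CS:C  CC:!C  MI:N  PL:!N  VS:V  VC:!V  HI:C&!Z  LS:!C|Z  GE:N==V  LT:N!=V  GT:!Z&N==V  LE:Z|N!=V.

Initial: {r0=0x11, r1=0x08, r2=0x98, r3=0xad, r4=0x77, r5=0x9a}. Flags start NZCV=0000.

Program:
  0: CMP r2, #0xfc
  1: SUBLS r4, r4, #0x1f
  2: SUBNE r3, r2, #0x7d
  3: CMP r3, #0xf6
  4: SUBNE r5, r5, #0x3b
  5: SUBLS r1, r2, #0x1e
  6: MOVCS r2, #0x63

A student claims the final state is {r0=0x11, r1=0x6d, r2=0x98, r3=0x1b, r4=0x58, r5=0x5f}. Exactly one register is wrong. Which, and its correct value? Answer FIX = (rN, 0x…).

0: ✓ CMP  NZCV=1000
1: ✓ SUBLS  r4←0x58
2: ✓ SUBNE  r3←0x1b
3: ✓ CMP  NZCV=0000
4: ✓ SUBNE  r5←0x5f
5: ✓ SUBLS  r1←0x7a
6: · MOVCS

FIX = (r1, 0x7a)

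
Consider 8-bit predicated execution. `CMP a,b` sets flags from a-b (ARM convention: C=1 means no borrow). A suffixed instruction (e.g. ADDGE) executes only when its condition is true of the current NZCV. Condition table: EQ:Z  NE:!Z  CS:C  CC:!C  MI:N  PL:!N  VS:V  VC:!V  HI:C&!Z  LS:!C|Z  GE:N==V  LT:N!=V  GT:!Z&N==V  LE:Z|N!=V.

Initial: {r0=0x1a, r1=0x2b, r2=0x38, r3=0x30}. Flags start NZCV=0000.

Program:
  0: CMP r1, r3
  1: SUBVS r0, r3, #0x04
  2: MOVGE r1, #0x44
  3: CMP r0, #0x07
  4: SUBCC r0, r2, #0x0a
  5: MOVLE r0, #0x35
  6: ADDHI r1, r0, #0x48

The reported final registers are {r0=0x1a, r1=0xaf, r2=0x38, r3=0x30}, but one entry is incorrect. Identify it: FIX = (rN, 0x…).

0: ✓ CMP  NZCV=1000
1: · SUBVS
2: · MOVGE
3: ✓ CMP  NZCV=0010
4: · SUBCC
5: · MOVLE
6: ✓ ADDHI  r1←0x62

FIX = (r1, 0x62)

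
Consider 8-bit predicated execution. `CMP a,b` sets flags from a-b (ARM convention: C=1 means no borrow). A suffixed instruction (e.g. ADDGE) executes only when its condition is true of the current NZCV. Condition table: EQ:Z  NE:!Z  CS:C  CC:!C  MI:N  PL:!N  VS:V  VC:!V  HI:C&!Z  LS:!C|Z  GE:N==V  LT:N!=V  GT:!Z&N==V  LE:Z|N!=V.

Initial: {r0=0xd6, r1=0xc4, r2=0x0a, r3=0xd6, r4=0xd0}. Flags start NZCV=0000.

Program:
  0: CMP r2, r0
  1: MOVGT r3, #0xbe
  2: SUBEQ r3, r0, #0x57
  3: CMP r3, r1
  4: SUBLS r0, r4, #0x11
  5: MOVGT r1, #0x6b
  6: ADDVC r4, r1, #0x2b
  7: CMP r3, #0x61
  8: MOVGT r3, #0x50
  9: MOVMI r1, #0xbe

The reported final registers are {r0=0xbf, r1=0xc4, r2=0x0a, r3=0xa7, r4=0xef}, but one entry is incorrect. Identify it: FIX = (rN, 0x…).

FIX = (r3, 0xbe)

[0] flags=0000 → (cmp)
[1] flags=0000 GT?T → r3=0xbe
[2] flags=0000 EQ?F → skip
[3] flags=1000 → (cmp)
[4] flags=1000 LS?T → r0=0xbf
[5] flags=1000 GT?F → skip
[6] flags=1000 VC?T → r4=0xef
[7] flags=0011 → (cmp)
[8] flags=0011 GT?F → skip
[9] flags=0011 MI?F → skip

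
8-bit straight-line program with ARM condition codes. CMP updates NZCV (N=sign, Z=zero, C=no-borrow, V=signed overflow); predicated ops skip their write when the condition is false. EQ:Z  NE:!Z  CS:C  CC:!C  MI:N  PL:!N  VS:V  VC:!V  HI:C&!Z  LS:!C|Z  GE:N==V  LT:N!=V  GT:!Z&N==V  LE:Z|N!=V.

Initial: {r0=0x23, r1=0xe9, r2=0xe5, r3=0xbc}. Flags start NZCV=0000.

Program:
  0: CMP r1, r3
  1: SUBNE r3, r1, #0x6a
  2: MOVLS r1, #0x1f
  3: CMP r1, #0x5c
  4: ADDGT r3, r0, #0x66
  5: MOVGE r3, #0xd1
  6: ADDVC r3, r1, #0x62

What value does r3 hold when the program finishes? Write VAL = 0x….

[0] flags=0010 → (cmp)
[1] flags=0010 NE?T → r3=0x7f
[2] flags=0010 LS?F → skip
[3] flags=1010 → (cmp)
[4] flags=1010 GT?F → skip
[5] flags=1010 GE?F → skip
[6] flags=1010 VC?T → r3=0x4b

VAL = 0x4b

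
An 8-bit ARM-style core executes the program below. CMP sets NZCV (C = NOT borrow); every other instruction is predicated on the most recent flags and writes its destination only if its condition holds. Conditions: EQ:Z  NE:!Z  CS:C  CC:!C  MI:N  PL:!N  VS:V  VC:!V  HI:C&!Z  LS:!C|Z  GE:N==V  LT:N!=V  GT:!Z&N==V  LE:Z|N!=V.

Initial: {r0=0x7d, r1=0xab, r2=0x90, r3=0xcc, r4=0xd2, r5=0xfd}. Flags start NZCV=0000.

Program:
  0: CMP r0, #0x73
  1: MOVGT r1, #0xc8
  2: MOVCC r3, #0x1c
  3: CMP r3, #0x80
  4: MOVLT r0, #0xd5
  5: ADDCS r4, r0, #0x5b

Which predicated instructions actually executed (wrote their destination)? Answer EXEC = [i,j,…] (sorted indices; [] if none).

[0] flags=0010 → (cmp)
[1] flags=0010 GT?T → r1=0xc8
[2] flags=0010 CC?F → skip
[3] flags=0010 → (cmp)
[4] flags=0010 LT?F → skip
[5] flags=0010 CS?T → r4=0xd8

EXEC = [1,5]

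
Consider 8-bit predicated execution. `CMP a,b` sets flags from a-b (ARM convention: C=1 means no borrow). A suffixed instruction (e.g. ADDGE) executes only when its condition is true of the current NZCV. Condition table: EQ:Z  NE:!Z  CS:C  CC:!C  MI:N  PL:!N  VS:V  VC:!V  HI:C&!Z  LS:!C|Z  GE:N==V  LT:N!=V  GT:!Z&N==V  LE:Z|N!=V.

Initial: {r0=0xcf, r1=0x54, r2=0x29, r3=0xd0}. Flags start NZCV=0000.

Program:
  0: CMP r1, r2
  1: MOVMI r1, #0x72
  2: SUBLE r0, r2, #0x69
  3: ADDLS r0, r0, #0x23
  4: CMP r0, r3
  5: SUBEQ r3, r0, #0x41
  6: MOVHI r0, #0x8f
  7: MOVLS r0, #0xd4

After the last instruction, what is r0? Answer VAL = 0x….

0: ✓ CMP  NZCV=0010
1: · MOVMI
2: · SUBLE
3: · ADDLS
4: ✓ CMP  NZCV=1000
5: · SUBEQ
6: · MOVHI
7: ✓ MOVLS  r0←0xd4

VAL = 0xd4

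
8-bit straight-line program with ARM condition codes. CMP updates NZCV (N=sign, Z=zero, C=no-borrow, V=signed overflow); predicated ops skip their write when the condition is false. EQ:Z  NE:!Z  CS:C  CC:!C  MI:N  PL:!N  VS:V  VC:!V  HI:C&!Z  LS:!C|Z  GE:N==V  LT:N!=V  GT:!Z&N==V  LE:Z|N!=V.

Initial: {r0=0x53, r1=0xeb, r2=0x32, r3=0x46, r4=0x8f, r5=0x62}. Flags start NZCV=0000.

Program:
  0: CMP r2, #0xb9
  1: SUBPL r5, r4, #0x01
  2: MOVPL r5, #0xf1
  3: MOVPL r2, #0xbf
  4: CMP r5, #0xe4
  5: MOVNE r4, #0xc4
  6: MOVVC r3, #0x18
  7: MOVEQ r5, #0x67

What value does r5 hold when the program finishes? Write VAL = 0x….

[0] flags=0000 → (cmp)
[1] flags=0000 PL?T → r5=0x8e
[2] flags=0000 PL?T → r5=0xf1
[3] flags=0000 PL?T → r2=0xbf
[4] flags=0010 → (cmp)
[5] flags=0010 NE?T → r4=0xc4
[6] flags=0010 VC?T → r3=0x18
[7] flags=0010 EQ?F → skip

VAL = 0xf1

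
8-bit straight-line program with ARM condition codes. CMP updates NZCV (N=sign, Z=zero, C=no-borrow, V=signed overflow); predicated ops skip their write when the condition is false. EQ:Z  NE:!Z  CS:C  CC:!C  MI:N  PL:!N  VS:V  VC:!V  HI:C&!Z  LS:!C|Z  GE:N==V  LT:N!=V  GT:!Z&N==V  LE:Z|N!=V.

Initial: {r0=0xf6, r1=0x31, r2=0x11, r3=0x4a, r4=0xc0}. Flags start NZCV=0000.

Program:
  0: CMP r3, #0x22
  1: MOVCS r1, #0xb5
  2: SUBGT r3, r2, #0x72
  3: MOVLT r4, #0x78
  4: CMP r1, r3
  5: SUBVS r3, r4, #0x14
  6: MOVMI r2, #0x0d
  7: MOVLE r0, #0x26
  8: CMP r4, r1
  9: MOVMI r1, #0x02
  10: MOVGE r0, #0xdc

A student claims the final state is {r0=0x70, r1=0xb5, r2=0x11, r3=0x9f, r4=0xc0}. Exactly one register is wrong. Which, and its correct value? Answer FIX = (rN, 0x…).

0: ✓ CMP  NZCV=0010
1: ✓ MOVCS  r1←0xb5
2: ✓ SUBGT  r3←0x9f
3: · MOVLT
4: ✓ CMP  NZCV=0010
5: · SUBVS
6: · MOVMI
7: · MOVLE
8: ✓ CMP  NZCV=0010
9: · MOVMI
10: ✓ MOVGE  r0←0xdc

FIX = (r0, 0xdc)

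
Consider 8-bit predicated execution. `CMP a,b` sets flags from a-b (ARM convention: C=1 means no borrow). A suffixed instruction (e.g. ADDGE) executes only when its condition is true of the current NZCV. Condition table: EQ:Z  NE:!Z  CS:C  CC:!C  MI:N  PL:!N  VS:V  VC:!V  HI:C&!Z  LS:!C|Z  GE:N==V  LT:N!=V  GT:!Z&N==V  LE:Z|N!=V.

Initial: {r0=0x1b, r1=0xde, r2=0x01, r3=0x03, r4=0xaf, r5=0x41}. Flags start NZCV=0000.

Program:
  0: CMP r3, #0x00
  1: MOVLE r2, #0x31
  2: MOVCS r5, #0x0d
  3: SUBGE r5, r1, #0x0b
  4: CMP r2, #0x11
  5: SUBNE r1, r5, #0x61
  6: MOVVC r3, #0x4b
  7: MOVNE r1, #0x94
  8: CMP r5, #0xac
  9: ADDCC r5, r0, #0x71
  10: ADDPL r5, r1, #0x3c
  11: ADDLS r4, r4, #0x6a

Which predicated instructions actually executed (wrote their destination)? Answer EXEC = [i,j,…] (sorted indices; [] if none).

EXEC = [2,3,5,6,7,10]

0: ✓ CMP  NZCV=0010
1: · MOVLE
2: ✓ MOVCS  r5←0x0d
3: ✓ SUBGE  r5←0xd3
4: ✓ CMP  NZCV=1000
5: ✓ SUBNE  r1←0x72
6: ✓ MOVVC  r3←0x4b
7: ✓ MOVNE  r1←0x94
8: ✓ CMP  NZCV=0010
9: · ADDCC
10: ✓ ADDPL  r5←0xd0
11: · ADDLS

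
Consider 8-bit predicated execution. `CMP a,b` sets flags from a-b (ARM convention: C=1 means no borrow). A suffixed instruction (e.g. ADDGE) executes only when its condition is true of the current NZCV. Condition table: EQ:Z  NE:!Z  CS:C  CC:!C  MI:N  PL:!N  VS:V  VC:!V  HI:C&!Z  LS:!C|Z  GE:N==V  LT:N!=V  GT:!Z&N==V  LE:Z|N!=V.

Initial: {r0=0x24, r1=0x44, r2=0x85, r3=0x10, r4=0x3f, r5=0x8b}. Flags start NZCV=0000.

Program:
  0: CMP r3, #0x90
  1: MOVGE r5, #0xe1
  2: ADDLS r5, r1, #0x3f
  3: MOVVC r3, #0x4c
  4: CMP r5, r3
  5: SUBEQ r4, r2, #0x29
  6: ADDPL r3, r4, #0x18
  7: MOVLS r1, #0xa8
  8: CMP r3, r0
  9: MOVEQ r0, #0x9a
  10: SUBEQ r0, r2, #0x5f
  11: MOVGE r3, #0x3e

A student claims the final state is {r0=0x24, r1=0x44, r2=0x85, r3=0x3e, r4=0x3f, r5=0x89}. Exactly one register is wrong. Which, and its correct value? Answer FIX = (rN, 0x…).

FIX = (r5, 0x83)

0: ✓ CMP  NZCV=1001
1: ✓ MOVGE  r5←0xe1
2: ✓ ADDLS  r5←0x83
3: · MOVVC
4: ✓ CMP  NZCV=0011
5: · SUBEQ
6: ✓ ADDPL  r3←0x57
7: · MOVLS
8: ✓ CMP  NZCV=0010
9: · MOVEQ
10: · SUBEQ
11: ✓ MOVGE  r3←0x3e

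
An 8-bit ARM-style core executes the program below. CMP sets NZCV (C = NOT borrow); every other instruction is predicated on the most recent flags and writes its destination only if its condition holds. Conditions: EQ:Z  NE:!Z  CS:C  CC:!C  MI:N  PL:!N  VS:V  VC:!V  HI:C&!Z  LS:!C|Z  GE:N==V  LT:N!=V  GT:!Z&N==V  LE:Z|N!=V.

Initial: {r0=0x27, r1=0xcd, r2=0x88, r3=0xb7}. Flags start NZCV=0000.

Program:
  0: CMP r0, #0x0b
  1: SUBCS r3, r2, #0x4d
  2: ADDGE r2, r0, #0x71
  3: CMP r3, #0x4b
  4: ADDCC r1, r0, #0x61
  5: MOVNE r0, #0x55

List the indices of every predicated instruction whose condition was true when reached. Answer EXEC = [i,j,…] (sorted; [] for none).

EXEC = [1,2,4,5]

0: ✓ CMP  NZCV=0010
1: ✓ SUBCS  r3←0x3b
2: ✓ ADDGE  r2←0x98
3: ✓ CMP  NZCV=1000
4: ✓ ADDCC  r1←0x88
5: ✓ MOVNE  r0←0x55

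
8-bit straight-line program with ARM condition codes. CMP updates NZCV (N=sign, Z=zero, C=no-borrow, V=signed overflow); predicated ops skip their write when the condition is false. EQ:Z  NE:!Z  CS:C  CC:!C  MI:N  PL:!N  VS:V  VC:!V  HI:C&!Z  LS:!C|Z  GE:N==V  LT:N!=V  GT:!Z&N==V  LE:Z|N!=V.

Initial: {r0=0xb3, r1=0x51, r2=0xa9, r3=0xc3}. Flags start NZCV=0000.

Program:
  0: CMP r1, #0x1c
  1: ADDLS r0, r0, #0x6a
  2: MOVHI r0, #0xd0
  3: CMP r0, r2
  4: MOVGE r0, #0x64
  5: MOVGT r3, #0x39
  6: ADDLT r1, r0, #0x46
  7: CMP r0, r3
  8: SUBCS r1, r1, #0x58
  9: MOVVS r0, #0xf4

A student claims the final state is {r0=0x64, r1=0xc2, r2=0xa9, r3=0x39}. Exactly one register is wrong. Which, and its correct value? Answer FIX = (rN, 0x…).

0: ✓ CMP  NZCV=0010
1: · ADDLS
2: ✓ MOVHI  r0←0xd0
3: ✓ CMP  NZCV=0010
4: ✓ MOVGE  r0←0x64
5: ✓ MOVGT  r3←0x39
6: · ADDLT
7: ✓ CMP  NZCV=0010
8: ✓ SUBCS  r1←0xf9
9: · MOVVS

FIX = (r1, 0xf9)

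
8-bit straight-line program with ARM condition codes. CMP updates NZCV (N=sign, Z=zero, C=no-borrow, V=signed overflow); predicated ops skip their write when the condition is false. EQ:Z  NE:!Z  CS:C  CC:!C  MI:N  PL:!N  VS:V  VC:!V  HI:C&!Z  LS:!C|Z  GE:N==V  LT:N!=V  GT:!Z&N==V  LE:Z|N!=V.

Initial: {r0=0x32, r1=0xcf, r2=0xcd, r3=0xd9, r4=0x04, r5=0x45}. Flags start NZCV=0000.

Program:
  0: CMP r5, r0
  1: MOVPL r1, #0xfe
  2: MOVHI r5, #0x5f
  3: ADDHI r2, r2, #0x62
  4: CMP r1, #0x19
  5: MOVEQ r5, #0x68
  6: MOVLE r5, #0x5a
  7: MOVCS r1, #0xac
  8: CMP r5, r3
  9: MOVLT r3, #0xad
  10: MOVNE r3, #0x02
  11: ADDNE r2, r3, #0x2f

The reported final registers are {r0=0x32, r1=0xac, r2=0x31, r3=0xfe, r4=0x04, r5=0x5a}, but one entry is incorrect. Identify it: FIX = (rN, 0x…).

FIX = (r3, 0x02)

0: ✓ CMP  NZCV=0010
1: ✓ MOVPL  r1←0xfe
2: ✓ MOVHI  r5←0x5f
3: ✓ ADDHI  r2←0x2f
4: ✓ CMP  NZCV=1010
5: · MOVEQ
6: ✓ MOVLE  r5←0x5a
7: ✓ MOVCS  r1←0xac
8: ✓ CMP  NZCV=1001
9: · MOVLT
10: ✓ MOVNE  r3←0x02
11: ✓ ADDNE  r2←0x31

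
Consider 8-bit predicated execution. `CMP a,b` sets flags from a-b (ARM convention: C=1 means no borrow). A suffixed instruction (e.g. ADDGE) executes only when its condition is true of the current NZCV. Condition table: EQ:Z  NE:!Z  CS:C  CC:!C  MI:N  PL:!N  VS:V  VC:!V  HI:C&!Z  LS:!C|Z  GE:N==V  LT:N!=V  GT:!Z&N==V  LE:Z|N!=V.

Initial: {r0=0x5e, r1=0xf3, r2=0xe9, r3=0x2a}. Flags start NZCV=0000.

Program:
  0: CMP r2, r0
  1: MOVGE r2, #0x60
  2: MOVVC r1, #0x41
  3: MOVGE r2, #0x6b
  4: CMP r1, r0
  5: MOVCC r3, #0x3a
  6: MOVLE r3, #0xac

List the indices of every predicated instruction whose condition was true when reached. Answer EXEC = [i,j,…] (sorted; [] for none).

EXEC = [2,5,6]

[0] flags=1010 → (cmp)
[1] flags=1010 GE?F → skip
[2] flags=1010 VC?T → r1=0x41
[3] flags=1010 GE?F → skip
[4] flags=1000 → (cmp)
[5] flags=1000 CC?T → r3=0x3a
[6] flags=1000 LE?T → r3=0xac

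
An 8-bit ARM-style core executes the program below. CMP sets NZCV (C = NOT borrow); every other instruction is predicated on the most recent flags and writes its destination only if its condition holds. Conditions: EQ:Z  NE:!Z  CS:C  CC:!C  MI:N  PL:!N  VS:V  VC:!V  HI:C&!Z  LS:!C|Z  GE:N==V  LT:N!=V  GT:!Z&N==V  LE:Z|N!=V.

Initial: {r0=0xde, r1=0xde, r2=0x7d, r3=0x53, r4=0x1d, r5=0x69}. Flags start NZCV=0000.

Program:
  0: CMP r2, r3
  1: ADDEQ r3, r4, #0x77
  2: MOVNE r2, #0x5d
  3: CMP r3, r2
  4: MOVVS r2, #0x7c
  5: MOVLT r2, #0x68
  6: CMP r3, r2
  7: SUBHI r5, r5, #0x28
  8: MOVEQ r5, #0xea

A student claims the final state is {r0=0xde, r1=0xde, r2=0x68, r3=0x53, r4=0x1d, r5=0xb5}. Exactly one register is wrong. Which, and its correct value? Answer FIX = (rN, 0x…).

FIX = (r5, 0x69)

0: ✓ CMP  NZCV=0010
1: · ADDEQ
2: ✓ MOVNE  r2←0x5d
3: ✓ CMP  NZCV=1000
4: · MOVVS
5: ✓ MOVLT  r2←0x68
6: ✓ CMP  NZCV=1000
7: · SUBHI
8: · MOVEQ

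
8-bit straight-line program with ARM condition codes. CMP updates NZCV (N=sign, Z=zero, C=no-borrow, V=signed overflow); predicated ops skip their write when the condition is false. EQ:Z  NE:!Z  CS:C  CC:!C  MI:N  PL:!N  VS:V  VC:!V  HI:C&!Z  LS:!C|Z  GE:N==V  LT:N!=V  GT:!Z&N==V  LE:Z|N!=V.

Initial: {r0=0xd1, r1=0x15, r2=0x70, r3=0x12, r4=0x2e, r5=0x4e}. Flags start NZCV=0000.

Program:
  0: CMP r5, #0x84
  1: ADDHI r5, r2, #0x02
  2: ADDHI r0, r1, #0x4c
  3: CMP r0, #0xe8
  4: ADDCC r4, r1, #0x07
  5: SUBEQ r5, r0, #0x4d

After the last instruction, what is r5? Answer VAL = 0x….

0: ✓ CMP  NZCV=1001
1: · ADDHI
2: · ADDHI
3: ✓ CMP  NZCV=1000
4: ✓ ADDCC  r4←0x1c
5: · SUBEQ

VAL = 0x4e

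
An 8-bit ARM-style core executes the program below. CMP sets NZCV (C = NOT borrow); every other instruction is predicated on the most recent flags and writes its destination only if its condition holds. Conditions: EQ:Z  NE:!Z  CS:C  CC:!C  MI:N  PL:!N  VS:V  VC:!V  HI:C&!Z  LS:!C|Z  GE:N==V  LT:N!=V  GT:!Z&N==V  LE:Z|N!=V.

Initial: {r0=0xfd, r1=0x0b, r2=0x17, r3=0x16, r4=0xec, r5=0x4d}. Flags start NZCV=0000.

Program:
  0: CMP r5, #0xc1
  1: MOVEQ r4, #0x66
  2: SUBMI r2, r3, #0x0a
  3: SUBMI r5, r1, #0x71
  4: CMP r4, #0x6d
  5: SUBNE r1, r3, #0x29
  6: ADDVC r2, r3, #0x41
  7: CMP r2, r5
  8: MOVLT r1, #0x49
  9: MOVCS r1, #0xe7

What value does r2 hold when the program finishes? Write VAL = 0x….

[0] flags=1001 → (cmp)
[1] flags=1001 EQ?F → skip
[2] flags=1001 MI?T → r2=0x0c
[3] flags=1001 MI?T → r5=0x9a
[4] flags=0011 → (cmp)
[5] flags=0011 NE?T → r1=0xed
[6] flags=0011 VC?F → skip
[7] flags=0000 → (cmp)
[8] flags=0000 LT?F → skip
[9] flags=0000 CS?F → skip

VAL = 0x0c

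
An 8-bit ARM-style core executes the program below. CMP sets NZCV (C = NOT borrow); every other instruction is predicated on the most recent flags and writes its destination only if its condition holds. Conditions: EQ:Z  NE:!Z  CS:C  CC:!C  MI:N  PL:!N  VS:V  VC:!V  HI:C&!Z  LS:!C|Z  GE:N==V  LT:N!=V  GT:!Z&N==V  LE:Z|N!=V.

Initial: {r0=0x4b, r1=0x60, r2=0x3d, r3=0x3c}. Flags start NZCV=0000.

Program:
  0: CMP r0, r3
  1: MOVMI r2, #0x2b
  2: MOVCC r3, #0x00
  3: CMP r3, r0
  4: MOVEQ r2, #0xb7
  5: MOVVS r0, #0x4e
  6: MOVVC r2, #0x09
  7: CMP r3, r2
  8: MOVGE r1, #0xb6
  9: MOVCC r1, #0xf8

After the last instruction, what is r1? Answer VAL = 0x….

VAL = 0xb6

0: ✓ CMP  NZCV=0010
1: · MOVMI
2: · MOVCC
3: ✓ CMP  NZCV=1000
4: · MOVEQ
5: · MOVVS
6: ✓ MOVVC  r2←0x09
7: ✓ CMP  NZCV=0010
8: ✓ MOVGE  r1←0xb6
9: · MOVCC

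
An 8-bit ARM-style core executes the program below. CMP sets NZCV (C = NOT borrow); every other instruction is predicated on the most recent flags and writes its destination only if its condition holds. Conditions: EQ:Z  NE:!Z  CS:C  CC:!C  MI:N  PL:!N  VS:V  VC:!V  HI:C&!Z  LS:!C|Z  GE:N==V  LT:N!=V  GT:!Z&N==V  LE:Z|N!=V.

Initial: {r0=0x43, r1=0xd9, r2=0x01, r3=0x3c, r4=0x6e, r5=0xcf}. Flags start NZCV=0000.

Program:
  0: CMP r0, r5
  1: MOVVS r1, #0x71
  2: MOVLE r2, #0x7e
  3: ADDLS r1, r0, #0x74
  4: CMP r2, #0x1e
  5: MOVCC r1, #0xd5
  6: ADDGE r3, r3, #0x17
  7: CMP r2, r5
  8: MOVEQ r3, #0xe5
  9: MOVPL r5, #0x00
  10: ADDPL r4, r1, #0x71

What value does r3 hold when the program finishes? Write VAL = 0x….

[0] flags=0000 → (cmp)
[1] flags=0000 VS?F → skip
[2] flags=0000 LE?F → skip
[3] flags=0000 LS?T → r1=0xb7
[4] flags=1000 → (cmp)
[5] flags=1000 CC?T → r1=0xd5
[6] flags=1000 GE?F → skip
[7] flags=0000 → (cmp)
[8] flags=0000 EQ?F → skip
[9] flags=0000 PL?T → r5=0x00
[10] flags=0000 PL?T → r4=0x46

VAL = 0x3c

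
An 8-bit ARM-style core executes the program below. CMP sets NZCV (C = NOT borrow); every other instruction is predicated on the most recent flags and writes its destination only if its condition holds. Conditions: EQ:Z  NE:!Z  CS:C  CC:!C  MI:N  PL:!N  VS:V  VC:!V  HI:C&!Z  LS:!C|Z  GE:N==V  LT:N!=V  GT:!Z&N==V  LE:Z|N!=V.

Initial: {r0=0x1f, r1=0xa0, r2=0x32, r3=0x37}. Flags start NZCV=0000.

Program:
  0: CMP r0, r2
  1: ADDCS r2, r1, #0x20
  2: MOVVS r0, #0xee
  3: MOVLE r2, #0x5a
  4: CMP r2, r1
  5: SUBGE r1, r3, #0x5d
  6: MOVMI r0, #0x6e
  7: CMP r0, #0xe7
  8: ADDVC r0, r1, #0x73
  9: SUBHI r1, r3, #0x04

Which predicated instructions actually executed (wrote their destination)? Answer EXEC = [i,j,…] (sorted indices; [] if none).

[0] flags=1000 → (cmp)
[1] flags=1000 CS?F → skip
[2] flags=1000 VS?F → skip
[3] flags=1000 LE?T → r2=0x5a
[4] flags=1001 → (cmp)
[5] flags=1001 GE?T → r1=0xda
[6] flags=1001 MI?T → r0=0x6e
[7] flags=1001 → (cmp)
[8] flags=1001 VC?F → skip
[9] flags=1001 HI?F → skip

EXEC = [3,5,6]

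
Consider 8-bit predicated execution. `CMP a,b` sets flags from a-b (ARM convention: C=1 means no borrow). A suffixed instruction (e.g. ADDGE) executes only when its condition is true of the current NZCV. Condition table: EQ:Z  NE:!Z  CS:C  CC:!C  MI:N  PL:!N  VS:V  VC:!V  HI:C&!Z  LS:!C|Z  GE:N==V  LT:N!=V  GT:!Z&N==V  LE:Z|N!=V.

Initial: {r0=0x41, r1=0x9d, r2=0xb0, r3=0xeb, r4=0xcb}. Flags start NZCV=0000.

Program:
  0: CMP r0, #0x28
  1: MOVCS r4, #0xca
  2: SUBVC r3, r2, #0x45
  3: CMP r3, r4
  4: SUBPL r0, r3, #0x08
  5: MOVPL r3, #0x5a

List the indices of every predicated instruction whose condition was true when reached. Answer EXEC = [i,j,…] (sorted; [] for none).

[0] flags=0010 → (cmp)
[1] flags=0010 CS?T → r4=0xca
[2] flags=0010 VC?T → r3=0x6b
[3] flags=1001 → (cmp)
[4] flags=1001 PL?F → skip
[5] flags=1001 PL?F → skip

EXEC = [1,2]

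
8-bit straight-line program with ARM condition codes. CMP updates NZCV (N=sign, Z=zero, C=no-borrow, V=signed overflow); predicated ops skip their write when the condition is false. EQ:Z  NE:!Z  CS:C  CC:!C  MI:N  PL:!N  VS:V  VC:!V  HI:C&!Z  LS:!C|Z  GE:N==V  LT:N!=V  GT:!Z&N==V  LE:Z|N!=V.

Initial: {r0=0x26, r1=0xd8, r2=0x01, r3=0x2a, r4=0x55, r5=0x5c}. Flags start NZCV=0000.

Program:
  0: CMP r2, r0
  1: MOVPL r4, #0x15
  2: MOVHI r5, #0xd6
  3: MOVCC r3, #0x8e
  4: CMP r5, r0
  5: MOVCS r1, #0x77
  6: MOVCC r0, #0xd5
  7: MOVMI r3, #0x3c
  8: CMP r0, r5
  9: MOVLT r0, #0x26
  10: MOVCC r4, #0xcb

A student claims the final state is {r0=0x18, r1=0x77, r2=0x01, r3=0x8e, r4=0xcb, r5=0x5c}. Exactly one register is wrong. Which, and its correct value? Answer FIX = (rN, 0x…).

[0] flags=1000 → (cmp)
[1] flags=1000 PL?F → skip
[2] flags=1000 HI?F → skip
[3] flags=1000 CC?T → r3=0x8e
[4] flags=0010 → (cmp)
[5] flags=0010 CS?T → r1=0x77
[6] flags=0010 CC?F → skip
[7] flags=0010 MI?F → skip
[8] flags=1000 → (cmp)
[9] flags=1000 LT?T → r0=0x26
[10] flags=1000 CC?T → r4=0xcb

FIX = (r0, 0x26)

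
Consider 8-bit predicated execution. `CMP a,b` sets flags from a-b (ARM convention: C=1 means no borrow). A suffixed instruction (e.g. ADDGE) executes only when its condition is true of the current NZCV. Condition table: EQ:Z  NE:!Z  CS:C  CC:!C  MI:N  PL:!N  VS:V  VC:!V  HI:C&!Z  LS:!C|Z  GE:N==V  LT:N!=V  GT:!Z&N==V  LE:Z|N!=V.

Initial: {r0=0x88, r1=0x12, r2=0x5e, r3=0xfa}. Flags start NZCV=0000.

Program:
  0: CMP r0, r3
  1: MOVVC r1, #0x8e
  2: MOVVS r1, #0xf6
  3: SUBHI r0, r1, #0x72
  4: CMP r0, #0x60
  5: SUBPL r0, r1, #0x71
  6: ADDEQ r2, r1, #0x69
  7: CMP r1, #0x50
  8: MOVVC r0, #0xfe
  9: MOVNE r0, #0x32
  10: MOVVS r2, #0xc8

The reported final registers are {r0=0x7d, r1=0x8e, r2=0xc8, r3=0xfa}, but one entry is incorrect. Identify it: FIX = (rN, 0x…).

[0] flags=1000 → (cmp)
[1] flags=1000 VC?T → r1=0x8e
[2] flags=1000 VS?F → skip
[3] flags=1000 HI?F → skip
[4] flags=0011 → (cmp)
[5] flags=0011 PL?T → r0=0x1d
[6] flags=0011 EQ?F → skip
[7] flags=0011 → (cmp)
[8] flags=0011 VC?F → skip
[9] flags=0011 NE?T → r0=0x32
[10] flags=0011 VS?T → r2=0xc8

FIX = (r0, 0x32)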